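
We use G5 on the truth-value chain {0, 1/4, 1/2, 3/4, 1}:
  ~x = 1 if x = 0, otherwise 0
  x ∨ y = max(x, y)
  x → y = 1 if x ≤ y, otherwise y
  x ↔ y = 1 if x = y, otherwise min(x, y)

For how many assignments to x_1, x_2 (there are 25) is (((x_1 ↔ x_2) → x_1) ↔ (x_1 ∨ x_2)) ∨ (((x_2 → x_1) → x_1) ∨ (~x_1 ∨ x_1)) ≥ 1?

19

value 1: 19 assignments (counts)
value 3/4: 3 assignments
value 1/2: 2 assignments
value 1/4: 1 assignment
So 19 of the 25 assignments meet the threshold.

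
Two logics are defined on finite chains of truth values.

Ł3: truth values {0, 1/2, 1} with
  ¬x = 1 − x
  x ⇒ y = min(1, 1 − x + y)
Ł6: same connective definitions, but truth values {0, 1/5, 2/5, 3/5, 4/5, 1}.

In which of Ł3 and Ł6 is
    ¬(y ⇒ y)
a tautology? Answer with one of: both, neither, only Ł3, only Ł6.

neither

In Ł3: at y = 0 the value is 0 — not a tautology.
In Ł6: at y = 0 the value is 0 — not a tautology.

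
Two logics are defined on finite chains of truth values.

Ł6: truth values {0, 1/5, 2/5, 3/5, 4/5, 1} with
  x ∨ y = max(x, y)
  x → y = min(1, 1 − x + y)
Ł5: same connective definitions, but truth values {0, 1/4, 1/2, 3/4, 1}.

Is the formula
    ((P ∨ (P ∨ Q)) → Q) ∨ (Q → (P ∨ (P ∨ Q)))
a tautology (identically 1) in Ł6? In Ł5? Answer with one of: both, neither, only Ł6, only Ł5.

both

In Ł6: every assignment gives 1 — tautology.
In Ł5: every assignment gives 1 — tautology.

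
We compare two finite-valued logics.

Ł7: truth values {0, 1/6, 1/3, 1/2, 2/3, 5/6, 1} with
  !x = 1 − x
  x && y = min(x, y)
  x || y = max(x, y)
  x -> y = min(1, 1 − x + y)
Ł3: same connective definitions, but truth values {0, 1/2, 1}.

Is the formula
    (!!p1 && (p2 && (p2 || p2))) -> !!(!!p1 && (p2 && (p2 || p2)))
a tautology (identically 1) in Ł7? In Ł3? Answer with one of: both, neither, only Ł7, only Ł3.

both

In Ł7: every assignment gives 1 — tautology.
In Ł3: every assignment gives 1 — tautology.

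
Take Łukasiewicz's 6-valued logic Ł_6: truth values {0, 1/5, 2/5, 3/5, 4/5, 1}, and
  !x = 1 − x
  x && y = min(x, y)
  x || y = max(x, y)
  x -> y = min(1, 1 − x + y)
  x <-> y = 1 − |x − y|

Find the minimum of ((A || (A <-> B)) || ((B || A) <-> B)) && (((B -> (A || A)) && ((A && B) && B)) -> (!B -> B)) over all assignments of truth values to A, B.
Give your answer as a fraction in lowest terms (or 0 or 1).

3/5

Take A = 2/5, B = 0:
A <-> B = 2/5 <-> 0 = 3/5
A || (A <-> B) = 2/5 || 3/5 = 3/5
B || A = 0 || 2/5 = 2/5
(B || A) <-> B = 2/5 <-> 0 = 3/5
(A || (A <-> B)) || ((B || A) <-> B) = 3/5 || 3/5 = 3/5
A || A = 2/5 || 2/5 = 2/5
B -> (A || A) = 0 -> 2/5 = 1
A && B = 2/5 && 0 = 0
(A && B) && B = 0 && 0 = 0
(B -> (A || A)) && ((A && B) && B) = 1 && 0 = 0
!B = !0 = 1
!B -> B = 1 -> 0 = 0
((B -> (A || A)) && ((A && B) && B)) -> (!B -> B) = 0 -> 0 = 1
((A || (A <-> B)) || ((B || A) <-> B)) && (((B -> (A || A)) && ((A && B) && B)) -> (!B -> B)) = 3/5 && 1 = 3/5
No assignment yields a value below 3/5, so this is the minimum.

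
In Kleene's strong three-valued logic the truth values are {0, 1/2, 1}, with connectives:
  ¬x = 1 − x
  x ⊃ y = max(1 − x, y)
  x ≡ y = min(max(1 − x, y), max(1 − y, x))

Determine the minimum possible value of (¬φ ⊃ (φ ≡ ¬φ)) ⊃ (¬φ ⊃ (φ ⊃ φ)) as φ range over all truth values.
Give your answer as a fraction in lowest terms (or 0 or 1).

Take φ = 1/2:
¬φ = ¬1/2 = 1/2
¬φ = ¬1/2 = 1/2
φ ≡ ¬φ = 1/2 ≡ 1/2 = 1/2
¬φ ⊃ (φ ≡ ¬φ) = 1/2 ⊃ 1/2 = 1/2
¬φ = ¬1/2 = 1/2
φ ⊃ φ = 1/2 ⊃ 1/2 = 1/2
¬φ ⊃ (φ ⊃ φ) = 1/2 ⊃ 1/2 = 1/2
(¬φ ⊃ (φ ≡ ¬φ)) ⊃ (¬φ ⊃ (φ ⊃ φ)) = 1/2 ⊃ 1/2 = 1/2
No assignment yields a value below 1/2, so this is the minimum.

1/2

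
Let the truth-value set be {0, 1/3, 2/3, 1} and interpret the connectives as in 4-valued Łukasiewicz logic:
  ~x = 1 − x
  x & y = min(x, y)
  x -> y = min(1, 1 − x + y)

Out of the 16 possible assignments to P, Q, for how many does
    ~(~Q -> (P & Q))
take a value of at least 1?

P = 0, Q = 0 ↦ 1  ≥
P = 0, Q = 1/3 ↦ 2/3  <
P = 0, Q = 2/3 ↦ 1/3  <
P = 0, Q = 1 ↦ 0  <
P = 1/3, Q = 0 ↦ 1  ≥
P = 1/3, Q = 1/3 ↦ 1/3  <
P = 1/3, Q = 2/3 ↦ 0  <
P = 1/3, Q = 1 ↦ 0  <
P = 2/3, Q = 0 ↦ 1  ≥
P = 2/3, Q = 1/3 ↦ 1/3  <
P = 2/3, Q = 2/3 ↦ 0  <
P = 2/3, Q = 1 ↦ 0  <
P = 1, Q = 0 ↦ 1  ≥
P = 1, Q = 1/3 ↦ 1/3  <
P = 1, Q = 2/3 ↦ 0  <
P = 1, Q = 1 ↦ 0  <
So 4 of the 16 assignments meet the threshold.

4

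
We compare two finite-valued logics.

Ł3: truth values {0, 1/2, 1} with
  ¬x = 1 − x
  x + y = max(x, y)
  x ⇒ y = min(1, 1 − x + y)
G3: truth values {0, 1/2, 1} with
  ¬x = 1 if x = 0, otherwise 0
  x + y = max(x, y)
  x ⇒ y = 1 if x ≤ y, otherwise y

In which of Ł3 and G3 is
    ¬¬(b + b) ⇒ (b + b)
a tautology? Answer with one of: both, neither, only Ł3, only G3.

In Ł3: every assignment gives 1 — tautology.
In G3: at b = 1/2 the value is 1/2 — not a tautology.

only Ł3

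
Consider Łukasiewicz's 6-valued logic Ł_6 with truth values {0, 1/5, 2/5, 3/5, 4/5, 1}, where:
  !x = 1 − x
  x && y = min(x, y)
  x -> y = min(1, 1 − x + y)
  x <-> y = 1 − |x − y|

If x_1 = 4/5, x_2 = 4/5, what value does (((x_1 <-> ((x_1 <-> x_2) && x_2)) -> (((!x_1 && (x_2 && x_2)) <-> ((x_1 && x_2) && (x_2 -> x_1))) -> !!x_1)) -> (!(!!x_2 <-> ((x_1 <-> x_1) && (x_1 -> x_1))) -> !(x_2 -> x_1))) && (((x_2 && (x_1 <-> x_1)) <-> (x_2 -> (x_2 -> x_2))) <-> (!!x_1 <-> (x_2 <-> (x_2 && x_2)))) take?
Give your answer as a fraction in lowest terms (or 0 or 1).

4/5

x_1 <-> x_2 = 4/5 <-> 4/5 = 1
(x_1 <-> x_2) && x_2 = 1 && 4/5 = 4/5
x_1 <-> ((x_1 <-> x_2) && x_2) = 4/5 <-> 4/5 = 1
!x_1 = !4/5 = 1/5
x_2 && x_2 = 4/5 && 4/5 = 4/5
!x_1 && (x_2 && x_2) = 1/5 && 4/5 = 1/5
x_1 && x_2 = 4/5 && 4/5 = 4/5
x_2 -> x_1 = 4/5 -> 4/5 = 1
(x_1 && x_2) && (x_2 -> x_1) = 4/5 && 1 = 4/5
(!x_1 && (x_2 && x_2)) <-> ((x_1 && x_2) && (x_2 -> x_1)) = 1/5 <-> 4/5 = 2/5
!x_1 = !4/5 = 1/5
!!x_1 = !1/5 = 4/5
((!x_1 && (x_2 && x_2)) <-> ((x_1 && x_2) && (x_2 -> x_1))) -> !!x_1 = 2/5 -> 4/5 = 1
(x_1 <-> ((x_1 <-> x_2) && x_2)) -> (((!x_1 && (x_2 && x_2)) <-> ((x_1 && x_2) && (x_2 -> x_1))) -> !!x_1) = 1 -> 1 = 1
!x_2 = !4/5 = 1/5
!!x_2 = !1/5 = 4/5
x_1 <-> x_1 = 4/5 <-> 4/5 = 1
x_1 -> x_1 = 4/5 -> 4/5 = 1
(x_1 <-> x_1) && (x_1 -> x_1) = 1 && 1 = 1
!!x_2 <-> ((x_1 <-> x_1) && (x_1 -> x_1)) = 4/5 <-> 1 = 4/5
!(!!x_2 <-> ((x_1 <-> x_1) && (x_1 -> x_1))) = !4/5 = 1/5
x_2 -> x_1 = 4/5 -> 4/5 = 1
!(x_2 -> x_1) = !1 = 0
!(!!x_2 <-> ((x_1 <-> x_1) && (x_1 -> x_1))) -> !(x_2 -> x_1) = 1/5 -> 0 = 4/5
((x_1 <-> ((x_1 <-> x_2) && x_2)) -> (((!x_1 && (x_2 && x_2)) <-> ((x_1 && x_2) && (x_2 -> x_1))) -> !!x_1)) -> (!(!!x_2 <-> ((x_1 <-> x_1) && (x_1 -> x_1))) -> !(x_2 -> x_1)) = 1 -> 4/5 = 4/5
x_1 <-> x_1 = 4/5 <-> 4/5 = 1
x_2 && (x_1 <-> x_1) = 4/5 && 1 = 4/5
x_2 -> x_2 = 4/5 -> 4/5 = 1
x_2 -> (x_2 -> x_2) = 4/5 -> 1 = 1
(x_2 && (x_1 <-> x_1)) <-> (x_2 -> (x_2 -> x_2)) = 4/5 <-> 1 = 4/5
!x_1 = !4/5 = 1/5
!!x_1 = !1/5 = 4/5
x_2 && x_2 = 4/5 && 4/5 = 4/5
x_2 <-> (x_2 && x_2) = 4/5 <-> 4/5 = 1
!!x_1 <-> (x_2 <-> (x_2 && x_2)) = 4/5 <-> 1 = 4/5
((x_2 && (x_1 <-> x_1)) <-> (x_2 -> (x_2 -> x_2))) <-> (!!x_1 <-> (x_2 <-> (x_2 && x_2))) = 4/5 <-> 4/5 = 1
(((x_1 <-> ((x_1 <-> x_2) && x_2)) -> (((!x_1 && (x_2 && x_2)) <-> ((x_1 && x_2) && (x_2 -> x_1))) -> !!x_1)) -> (!(!!x_2 <-> ((x_1 <-> x_1) && (x_1 -> x_1))) -> !(x_2 -> x_1))) && (((x_2 && (x_1 <-> x_1)) <-> (x_2 -> (x_2 -> x_2))) <-> (!!x_1 <-> (x_2 <-> (x_2 && x_2)))) = 4/5 && 1 = 4/5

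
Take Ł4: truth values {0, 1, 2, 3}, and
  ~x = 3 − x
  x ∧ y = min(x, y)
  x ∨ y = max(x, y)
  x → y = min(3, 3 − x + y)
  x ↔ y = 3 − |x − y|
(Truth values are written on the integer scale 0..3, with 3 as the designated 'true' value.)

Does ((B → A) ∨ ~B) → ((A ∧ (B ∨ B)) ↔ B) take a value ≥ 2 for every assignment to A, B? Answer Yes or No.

Yes

A = 0, B = 0 ↦ 3
A = 0, B = 1 ↦ 3
A = 0, B = 2 ↦ 3
A = 0, B = 3 ↦ 3
A = 1, B = 0 ↦ 3
A = 1, B = 1 ↦ 3
A = 1, B = 2 ↦ 3
A = 1, B = 3 ↦ 3
A = 2, B = 0 ↦ 3
A = 2, B = 1 ↦ 3
A = 2, B = 2 ↦ 3
A = 2, B = 3 ↦ 3
A = 3, B = 0 ↦ 3
A = 3, B = 1 ↦ 3
A = 3, B = 2 ↦ 3
A = 3, B = 3 ↦ 3
Every assignment gives a value ≥ 2.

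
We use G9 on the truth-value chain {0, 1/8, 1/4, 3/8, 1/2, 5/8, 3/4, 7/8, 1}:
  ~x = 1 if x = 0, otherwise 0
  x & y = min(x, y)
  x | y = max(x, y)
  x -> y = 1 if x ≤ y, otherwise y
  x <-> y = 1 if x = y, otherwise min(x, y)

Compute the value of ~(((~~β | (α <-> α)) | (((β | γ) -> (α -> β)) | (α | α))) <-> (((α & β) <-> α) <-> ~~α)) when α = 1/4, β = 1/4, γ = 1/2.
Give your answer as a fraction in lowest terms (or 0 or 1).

~β = ~1/4 = 0
~~β = ~0 = 1
α <-> α = 1/4 <-> 1/4 = 1
~~β | (α <-> α) = 1 | 1 = 1
β | γ = 1/4 | 1/2 = 1/2
α -> β = 1/4 -> 1/4 = 1
(β | γ) -> (α -> β) = 1/2 -> 1 = 1
α | α = 1/4 | 1/4 = 1/4
((β | γ) -> (α -> β)) | (α | α) = 1 | 1/4 = 1
(~~β | (α <-> α)) | (((β | γ) -> (α -> β)) | (α | α)) = 1 | 1 = 1
α & β = 1/4 & 1/4 = 1/4
(α & β) <-> α = 1/4 <-> 1/4 = 1
~α = ~1/4 = 0
~~α = ~0 = 1
((α & β) <-> α) <-> ~~α = 1 <-> 1 = 1
((~~β | (α <-> α)) | (((β | γ) -> (α -> β)) | (α | α))) <-> (((α & β) <-> α) <-> ~~α) = 1 <-> 1 = 1
~(((~~β | (α <-> α)) | (((β | γ) -> (α -> β)) | (α | α))) <-> (((α & β) <-> α) <-> ~~α)) = ~1 = 0

0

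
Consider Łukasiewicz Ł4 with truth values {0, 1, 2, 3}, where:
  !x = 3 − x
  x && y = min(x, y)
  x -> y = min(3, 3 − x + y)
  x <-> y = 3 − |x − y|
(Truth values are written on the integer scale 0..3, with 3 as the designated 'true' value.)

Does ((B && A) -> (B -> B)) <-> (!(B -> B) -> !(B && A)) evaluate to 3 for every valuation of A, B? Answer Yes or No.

Yes

A = 0, B = 0 ↦ 3
A = 0, B = 1 ↦ 3
A = 0, B = 2 ↦ 3
A = 0, B = 3 ↦ 3
A = 1, B = 0 ↦ 3
A = 1, B = 1 ↦ 3
A = 1, B = 2 ↦ 3
A = 1, B = 3 ↦ 3
A = 2, B = 0 ↦ 3
A = 2, B = 1 ↦ 3
A = 2, B = 2 ↦ 3
A = 2, B = 3 ↦ 3
A = 3, B = 0 ↦ 3
A = 3, B = 1 ↦ 3
A = 3, B = 2 ↦ 3
A = 3, B = 3 ↦ 3
Every assignment gives a value ≥ 3.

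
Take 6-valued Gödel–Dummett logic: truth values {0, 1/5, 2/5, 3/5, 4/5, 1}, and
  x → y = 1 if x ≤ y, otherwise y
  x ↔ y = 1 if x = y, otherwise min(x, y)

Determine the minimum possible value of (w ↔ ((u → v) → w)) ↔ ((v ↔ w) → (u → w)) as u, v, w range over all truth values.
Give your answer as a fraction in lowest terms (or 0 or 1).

1/5

Take u = 1/5, v = 0, w = 1/5:
u → v = 1/5 → 0 = 0
(u → v) → w = 0 → 1/5 = 1
w ↔ ((u → v) → w) = 1/5 ↔ 1 = 1/5
v ↔ w = 0 ↔ 1/5 = 0
u → w = 1/5 → 1/5 = 1
(v ↔ w) → (u → w) = 0 → 1 = 1
(w ↔ ((u → v) → w)) ↔ ((v ↔ w) → (u → w)) = 1/5 ↔ 1 = 1/5
No assignment yields a value below 1/5, so this is the minimum.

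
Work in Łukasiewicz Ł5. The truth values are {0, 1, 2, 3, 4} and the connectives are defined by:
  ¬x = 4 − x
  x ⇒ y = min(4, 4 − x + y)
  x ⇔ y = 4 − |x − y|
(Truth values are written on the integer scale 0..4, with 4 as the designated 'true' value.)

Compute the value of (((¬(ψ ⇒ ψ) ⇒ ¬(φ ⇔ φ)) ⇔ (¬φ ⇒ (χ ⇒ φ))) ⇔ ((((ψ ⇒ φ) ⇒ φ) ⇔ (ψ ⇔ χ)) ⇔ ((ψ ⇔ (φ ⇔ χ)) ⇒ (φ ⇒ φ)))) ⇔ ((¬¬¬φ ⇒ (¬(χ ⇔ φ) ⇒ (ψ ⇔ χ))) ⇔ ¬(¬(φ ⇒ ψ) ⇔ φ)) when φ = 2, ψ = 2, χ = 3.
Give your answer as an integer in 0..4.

ψ ⇒ ψ = 2 ⇒ 2 = 4
¬(ψ ⇒ ψ) = ¬4 = 0
φ ⇔ φ = 2 ⇔ 2 = 4
¬(φ ⇔ φ) = ¬4 = 0
¬(ψ ⇒ ψ) ⇒ ¬(φ ⇔ φ) = 0 ⇒ 0 = 4
¬φ = ¬2 = 2
χ ⇒ φ = 3 ⇒ 2 = 3
¬φ ⇒ (χ ⇒ φ) = 2 ⇒ 3 = 4
(¬(ψ ⇒ ψ) ⇒ ¬(φ ⇔ φ)) ⇔ (¬φ ⇒ (χ ⇒ φ)) = 4 ⇔ 4 = 4
ψ ⇒ φ = 2 ⇒ 2 = 4
(ψ ⇒ φ) ⇒ φ = 4 ⇒ 2 = 2
ψ ⇔ χ = 2 ⇔ 3 = 3
((ψ ⇒ φ) ⇒ φ) ⇔ (ψ ⇔ χ) = 2 ⇔ 3 = 3
φ ⇔ χ = 2 ⇔ 3 = 3
ψ ⇔ (φ ⇔ χ) = 2 ⇔ 3 = 3
φ ⇒ φ = 2 ⇒ 2 = 4
(ψ ⇔ (φ ⇔ χ)) ⇒ (φ ⇒ φ) = 3 ⇒ 4 = 4
(((ψ ⇒ φ) ⇒ φ) ⇔ (ψ ⇔ χ)) ⇔ ((ψ ⇔ (φ ⇔ χ)) ⇒ (φ ⇒ φ)) = 3 ⇔ 4 = 3
((¬(ψ ⇒ ψ) ⇒ ¬(φ ⇔ φ)) ⇔ (¬φ ⇒ (χ ⇒ φ))) ⇔ ((((ψ ⇒ φ) ⇒ φ) ⇔ (ψ ⇔ χ)) ⇔ ((ψ ⇔ (φ ⇔ χ)) ⇒ (φ ⇒ φ))) = 4 ⇔ 3 = 3
¬φ = ¬2 = 2
¬¬φ = ¬2 = 2
¬¬¬φ = ¬2 = 2
χ ⇔ φ = 3 ⇔ 2 = 3
¬(χ ⇔ φ) = ¬3 = 1
ψ ⇔ χ = 2 ⇔ 3 = 3
¬(χ ⇔ φ) ⇒ (ψ ⇔ χ) = 1 ⇒ 3 = 4
¬¬¬φ ⇒ (¬(χ ⇔ φ) ⇒ (ψ ⇔ χ)) = 2 ⇒ 4 = 4
φ ⇒ ψ = 2 ⇒ 2 = 4
¬(φ ⇒ ψ) = ¬4 = 0
¬(φ ⇒ ψ) ⇔ φ = 0 ⇔ 2 = 2
¬(¬(φ ⇒ ψ) ⇔ φ) = ¬2 = 2
(¬¬¬φ ⇒ (¬(χ ⇔ φ) ⇒ (ψ ⇔ χ))) ⇔ ¬(¬(φ ⇒ ψ) ⇔ φ) = 4 ⇔ 2 = 2
(((¬(ψ ⇒ ψ) ⇒ ¬(φ ⇔ φ)) ⇔ (¬φ ⇒ (χ ⇒ φ))) ⇔ ((((ψ ⇒ φ) ⇒ φ) ⇔ (ψ ⇔ χ)) ⇔ ((ψ ⇔ (φ ⇔ χ)) ⇒ (φ ⇒ φ)))) ⇔ ((¬¬¬φ ⇒ (¬(χ ⇔ φ) ⇒ (ψ ⇔ χ))) ⇔ ¬(¬(φ ⇒ ψ) ⇔ φ)) = 3 ⇔ 2 = 3

3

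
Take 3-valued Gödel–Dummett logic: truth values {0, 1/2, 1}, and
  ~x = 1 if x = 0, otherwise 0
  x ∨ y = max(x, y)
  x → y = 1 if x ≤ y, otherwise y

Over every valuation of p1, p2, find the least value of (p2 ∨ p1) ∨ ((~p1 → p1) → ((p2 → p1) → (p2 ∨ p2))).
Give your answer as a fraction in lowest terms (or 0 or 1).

Take p1 = 1/2, p2 = 0:
p2 ∨ p1 = 0 ∨ 1/2 = 1/2
~p1 = ~1/2 = 0
~p1 → p1 = 0 → 1/2 = 1
p2 → p1 = 0 → 1/2 = 1
p2 ∨ p2 = 0 ∨ 0 = 0
(p2 → p1) → (p2 ∨ p2) = 1 → 0 = 0
(~p1 → p1) → ((p2 → p1) → (p2 ∨ p2)) = 1 → 0 = 0
(p2 ∨ p1) ∨ ((~p1 → p1) → ((p2 → p1) → (p2 ∨ p2))) = 1/2 ∨ 0 = 1/2
No assignment yields a value below 1/2, so this is the minimum.

1/2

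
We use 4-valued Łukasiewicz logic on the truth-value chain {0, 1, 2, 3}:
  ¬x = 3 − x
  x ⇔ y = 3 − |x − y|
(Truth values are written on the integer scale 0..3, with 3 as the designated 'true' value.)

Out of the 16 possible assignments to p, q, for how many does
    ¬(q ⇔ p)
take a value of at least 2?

6

p = 0, q = 0 ↦ 0  <
p = 0, q = 1 ↦ 1  <
p = 0, q = 2 ↦ 2  ≥
p = 0, q = 3 ↦ 3  ≥
p = 1, q = 0 ↦ 1  <
p = 1, q = 1 ↦ 0  <
p = 1, q = 2 ↦ 1  <
p = 1, q = 3 ↦ 2  ≥
p = 2, q = 0 ↦ 2  ≥
p = 2, q = 1 ↦ 1  <
p = 2, q = 2 ↦ 0  <
p = 2, q = 3 ↦ 1  <
p = 3, q = 0 ↦ 3  ≥
p = 3, q = 1 ↦ 2  ≥
p = 3, q = 2 ↦ 1  <
p = 3, q = 3 ↦ 0  <
So 6 of the 16 assignments meet the threshold.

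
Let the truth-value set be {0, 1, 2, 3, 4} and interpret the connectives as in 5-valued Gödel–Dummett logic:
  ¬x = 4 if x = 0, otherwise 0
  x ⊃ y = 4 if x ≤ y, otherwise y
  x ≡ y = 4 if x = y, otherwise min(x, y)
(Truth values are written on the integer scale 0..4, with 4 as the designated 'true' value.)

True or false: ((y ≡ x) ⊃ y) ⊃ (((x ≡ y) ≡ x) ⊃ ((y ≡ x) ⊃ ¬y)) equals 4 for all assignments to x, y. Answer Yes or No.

No

Counterexample: take x = 1, y = 1.
y ≡ x = 1 ≡ 1 = 4
(y ≡ x) ⊃ y = 4 ⊃ 1 = 1
x ≡ y = 1 ≡ 1 = 4
(x ≡ y) ≡ x = 4 ≡ 1 = 1
y ≡ x = 1 ≡ 1 = 4
¬y = ¬1 = 0
(y ≡ x) ⊃ ¬y = 4 ⊃ 0 = 0
((x ≡ y) ≡ x) ⊃ ((y ≡ x) ⊃ ¬y) = 1 ⊃ 0 = 0
((y ≡ x) ⊃ y) ⊃ (((x ≡ y) ≡ x) ⊃ ((y ≡ x) ⊃ ¬y)) = 1 ⊃ 0 = 0
This gives 0 ≠ 4.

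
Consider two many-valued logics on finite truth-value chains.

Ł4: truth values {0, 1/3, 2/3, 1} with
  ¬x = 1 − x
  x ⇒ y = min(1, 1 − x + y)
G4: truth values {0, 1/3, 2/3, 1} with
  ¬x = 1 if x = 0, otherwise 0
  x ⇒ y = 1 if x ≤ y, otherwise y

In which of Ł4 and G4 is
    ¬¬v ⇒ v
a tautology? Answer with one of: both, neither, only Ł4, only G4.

In Ł4: every assignment gives 1 — tautology.
In G4: at v = 1/3 the value is 1/3 — not a tautology.

only Ł4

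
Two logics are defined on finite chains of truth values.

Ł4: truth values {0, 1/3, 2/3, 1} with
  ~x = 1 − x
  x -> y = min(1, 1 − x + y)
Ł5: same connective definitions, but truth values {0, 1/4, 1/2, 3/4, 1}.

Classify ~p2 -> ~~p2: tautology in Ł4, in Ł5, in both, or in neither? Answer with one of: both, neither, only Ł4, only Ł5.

neither

In Ł4: at p2 = 0 the value is 0 — not a tautology.
In Ł5: at p2 = 0 the value is 0 — not a tautology.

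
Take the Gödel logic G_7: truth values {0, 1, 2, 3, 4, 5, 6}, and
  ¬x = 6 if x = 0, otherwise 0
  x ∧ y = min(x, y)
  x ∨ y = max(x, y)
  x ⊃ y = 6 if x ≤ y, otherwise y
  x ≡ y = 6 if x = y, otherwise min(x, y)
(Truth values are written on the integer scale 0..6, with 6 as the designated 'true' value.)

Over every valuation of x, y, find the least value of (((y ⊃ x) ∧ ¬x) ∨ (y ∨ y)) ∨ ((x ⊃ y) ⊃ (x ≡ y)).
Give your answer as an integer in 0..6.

1

Take x = 0, y = 1:
y ⊃ x = 1 ⊃ 0 = 0
¬x = ¬0 = 6
(y ⊃ x) ∧ ¬x = 0 ∧ 6 = 0
y ∨ y = 1 ∨ 1 = 1
((y ⊃ x) ∧ ¬x) ∨ (y ∨ y) = 0 ∨ 1 = 1
x ⊃ y = 0 ⊃ 1 = 6
x ≡ y = 0 ≡ 1 = 0
(x ⊃ y) ⊃ (x ≡ y) = 6 ⊃ 0 = 0
(((y ⊃ x) ∧ ¬x) ∨ (y ∨ y)) ∨ ((x ⊃ y) ⊃ (x ≡ y)) = 1 ∨ 0 = 1
No assignment yields a value below 1, so this is the minimum.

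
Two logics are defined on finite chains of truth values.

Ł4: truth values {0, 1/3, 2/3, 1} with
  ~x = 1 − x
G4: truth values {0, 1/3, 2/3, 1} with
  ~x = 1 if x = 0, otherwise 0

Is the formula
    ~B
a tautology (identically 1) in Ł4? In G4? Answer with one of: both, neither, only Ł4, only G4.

neither

In Ł4: at B = 1/3 the value is 2/3 — not a tautology.
In G4: at B = 1/3 the value is 0 — not a tautology.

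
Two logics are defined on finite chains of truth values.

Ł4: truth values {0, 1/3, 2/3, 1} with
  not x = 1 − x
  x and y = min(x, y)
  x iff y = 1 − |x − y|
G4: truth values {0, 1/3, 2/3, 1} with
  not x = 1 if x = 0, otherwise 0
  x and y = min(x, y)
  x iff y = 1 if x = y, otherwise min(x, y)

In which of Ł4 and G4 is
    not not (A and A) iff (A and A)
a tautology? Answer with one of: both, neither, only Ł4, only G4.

only Ł4

In Ł4: every assignment gives 1 — tautology.
In G4: at A = 1/3 the value is 1/3 — not a tautology.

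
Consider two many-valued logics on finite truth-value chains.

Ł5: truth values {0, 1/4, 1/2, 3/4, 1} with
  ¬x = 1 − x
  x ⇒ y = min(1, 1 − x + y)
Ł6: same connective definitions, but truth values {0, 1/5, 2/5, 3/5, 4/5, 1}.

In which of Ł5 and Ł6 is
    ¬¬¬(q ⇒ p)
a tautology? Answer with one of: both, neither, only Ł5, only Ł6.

In Ł5: at p = 0, q = 0 the value is 0 — not a tautology.
In Ł6: at p = 0, q = 0 the value is 0 — not a tautology.

neither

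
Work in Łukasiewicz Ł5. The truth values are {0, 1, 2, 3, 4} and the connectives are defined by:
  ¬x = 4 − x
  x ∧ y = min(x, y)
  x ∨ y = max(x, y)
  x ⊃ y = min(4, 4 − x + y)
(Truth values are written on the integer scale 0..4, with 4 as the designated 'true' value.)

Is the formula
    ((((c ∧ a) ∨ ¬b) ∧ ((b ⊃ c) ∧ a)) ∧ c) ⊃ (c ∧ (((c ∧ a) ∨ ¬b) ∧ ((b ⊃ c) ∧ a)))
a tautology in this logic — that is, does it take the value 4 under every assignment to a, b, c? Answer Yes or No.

At a = 3, b = 4, c = 4, for instance:
c ∧ a = 4 ∧ 3 = 3
¬b = ¬4 = 0
(c ∧ a) ∨ ¬b = 3 ∨ 0 = 3
b ⊃ c = 4 ⊃ 4 = 4
(b ⊃ c) ∧ a = 4 ∧ 3 = 3
((c ∧ a) ∨ ¬b) ∧ ((b ⊃ c) ∧ a) = 3 ∧ 3 = 3
(((c ∧ a) ∨ ¬b) ∧ ((b ⊃ c) ∧ a)) ∧ c = 3 ∧ 4 = 3
c ∧ (((c ∧ a) ∨ ¬b) ∧ ((b ⊃ c) ∧ a)) = 4 ∧ 3 = 3
((((c ∧ a) ∨ ¬b) ∧ ((b ⊃ c) ∧ a)) ∧ c) ⊃ (c ∧ (((c ∧ a) ∨ ¬b) ∧ ((b ⊃ c) ∧ a))) = 3 ⊃ 3 = 4
and checking the remaining 124 assignments likewise gives ≥ 4 in every case.

Yes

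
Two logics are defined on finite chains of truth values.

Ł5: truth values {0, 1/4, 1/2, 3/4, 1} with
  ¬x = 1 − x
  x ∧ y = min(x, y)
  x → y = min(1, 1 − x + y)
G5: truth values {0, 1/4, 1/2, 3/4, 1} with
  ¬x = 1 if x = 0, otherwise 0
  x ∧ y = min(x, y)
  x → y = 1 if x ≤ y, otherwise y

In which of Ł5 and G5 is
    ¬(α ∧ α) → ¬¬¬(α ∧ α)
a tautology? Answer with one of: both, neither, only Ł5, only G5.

In Ł5: every assignment gives 1 — tautology.
In G5: every assignment gives 1 — tautology.

both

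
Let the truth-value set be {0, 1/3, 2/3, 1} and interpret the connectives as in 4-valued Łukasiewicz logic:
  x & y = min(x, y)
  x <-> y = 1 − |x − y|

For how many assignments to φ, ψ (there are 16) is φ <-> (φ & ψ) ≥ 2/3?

13

φ = 0, ψ = 0 ↦ 1  ≥
φ = 0, ψ = 1/3 ↦ 1  ≥
φ = 0, ψ = 2/3 ↦ 1  ≥
φ = 0, ψ = 1 ↦ 1  ≥
φ = 1/3, ψ = 0 ↦ 2/3  ≥
φ = 1/3, ψ = 1/3 ↦ 1  ≥
φ = 1/3, ψ = 2/3 ↦ 1  ≥
φ = 1/3, ψ = 1 ↦ 1  ≥
φ = 2/3, ψ = 0 ↦ 1/3  <
φ = 2/3, ψ = 1/3 ↦ 2/3  ≥
φ = 2/3, ψ = 2/3 ↦ 1  ≥
φ = 2/3, ψ = 1 ↦ 1  ≥
φ = 1, ψ = 0 ↦ 0  <
φ = 1, ψ = 1/3 ↦ 1/3  <
φ = 1, ψ = 2/3 ↦ 2/3  ≥
φ = 1, ψ = 1 ↦ 1  ≥
So 13 of the 16 assignments meet the threshold.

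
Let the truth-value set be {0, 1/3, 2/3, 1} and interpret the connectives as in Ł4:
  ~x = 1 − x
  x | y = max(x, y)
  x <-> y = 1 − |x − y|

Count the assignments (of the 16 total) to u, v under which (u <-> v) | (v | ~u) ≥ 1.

9

u = 0, v = 0 ↦ 1  ≥
u = 0, v = 1/3 ↦ 1  ≥
u = 0, v = 2/3 ↦ 1  ≥
u = 0, v = 1 ↦ 1  ≥
u = 1/3, v = 0 ↦ 2/3  <
u = 1/3, v = 1/3 ↦ 1  ≥
u = 1/3, v = 2/3 ↦ 2/3  <
u = 1/3, v = 1 ↦ 1  ≥
u = 2/3, v = 0 ↦ 1/3  <
u = 2/3, v = 1/3 ↦ 2/3  <
u = 2/3, v = 2/3 ↦ 1  ≥
u = 2/3, v = 1 ↦ 1  ≥
u = 1, v = 0 ↦ 0  <
u = 1, v = 1/3 ↦ 1/3  <
u = 1, v = 2/3 ↦ 2/3  <
u = 1, v = 1 ↦ 1  ≥
So 9 of the 16 assignments meet the threshold.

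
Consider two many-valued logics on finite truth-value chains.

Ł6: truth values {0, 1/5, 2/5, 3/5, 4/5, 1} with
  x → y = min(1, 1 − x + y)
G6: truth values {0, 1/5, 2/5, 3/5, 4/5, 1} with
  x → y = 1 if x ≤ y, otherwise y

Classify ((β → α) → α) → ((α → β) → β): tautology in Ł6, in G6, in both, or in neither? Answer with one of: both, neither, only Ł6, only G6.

In Ł6: every assignment gives 1 — tautology.
In G6: at α = 0, β = 1/5 the value is 1/5 — not a tautology.

only Ł6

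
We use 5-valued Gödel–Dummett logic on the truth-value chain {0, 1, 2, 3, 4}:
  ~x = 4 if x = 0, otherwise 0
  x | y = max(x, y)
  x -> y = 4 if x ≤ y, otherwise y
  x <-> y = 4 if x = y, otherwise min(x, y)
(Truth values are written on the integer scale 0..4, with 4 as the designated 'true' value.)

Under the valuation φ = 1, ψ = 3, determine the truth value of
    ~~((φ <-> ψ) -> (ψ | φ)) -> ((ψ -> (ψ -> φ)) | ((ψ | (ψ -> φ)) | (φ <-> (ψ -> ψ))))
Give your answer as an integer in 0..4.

3

φ <-> ψ = 1 <-> 3 = 1
ψ | φ = 3 | 1 = 3
(φ <-> ψ) -> (ψ | φ) = 1 -> 3 = 4
~((φ <-> ψ) -> (ψ | φ)) = ~4 = 0
~~((φ <-> ψ) -> (ψ | φ)) = ~0 = 4
ψ -> φ = 3 -> 1 = 1
ψ -> (ψ -> φ) = 3 -> 1 = 1
ψ -> φ = 3 -> 1 = 1
ψ | (ψ -> φ) = 3 | 1 = 3
ψ -> ψ = 3 -> 3 = 4
φ <-> (ψ -> ψ) = 1 <-> 4 = 1
(ψ | (ψ -> φ)) | (φ <-> (ψ -> ψ)) = 3 | 1 = 3
(ψ -> (ψ -> φ)) | ((ψ | (ψ -> φ)) | (φ <-> (ψ -> ψ))) = 1 | 3 = 3
~~((φ <-> ψ) -> (ψ | φ)) -> ((ψ -> (ψ -> φ)) | ((ψ | (ψ -> φ)) | (φ <-> (ψ -> ψ)))) = 4 -> 3 = 3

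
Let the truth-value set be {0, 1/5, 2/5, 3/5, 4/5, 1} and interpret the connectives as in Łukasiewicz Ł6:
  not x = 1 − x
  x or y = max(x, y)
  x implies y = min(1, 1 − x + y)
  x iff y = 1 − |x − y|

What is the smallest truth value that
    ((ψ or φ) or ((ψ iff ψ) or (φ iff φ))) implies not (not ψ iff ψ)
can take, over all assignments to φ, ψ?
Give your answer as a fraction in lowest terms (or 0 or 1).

Take φ = 0, ψ = 2/5:
ψ or φ = 2/5 or 0 = 2/5
ψ iff ψ = 2/5 iff 2/5 = 1
φ iff φ = 0 iff 0 = 1
(ψ iff ψ) or (φ iff φ) = 1 or 1 = 1
(ψ or φ) or ((ψ iff ψ) or (φ iff φ)) = 2/5 or 1 = 1
not ψ = not 2/5 = 3/5
not ψ iff ψ = 3/5 iff 2/5 = 4/5
not (not ψ iff ψ) = not 4/5 = 1/5
((ψ or φ) or ((ψ iff ψ) or (φ iff φ))) implies not (not ψ iff ψ) = 1 implies 1/5 = 1/5
No assignment yields a value below 1/5, so this is the minimum.

1/5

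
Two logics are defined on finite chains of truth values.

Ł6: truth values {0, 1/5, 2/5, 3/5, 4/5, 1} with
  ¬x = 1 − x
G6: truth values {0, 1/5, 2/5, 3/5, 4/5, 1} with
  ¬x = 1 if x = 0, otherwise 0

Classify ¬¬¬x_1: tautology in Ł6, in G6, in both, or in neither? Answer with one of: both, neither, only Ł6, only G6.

In Ł6: at x_1 = 1/5 the value is 4/5 — not a tautology.
In G6: at x_1 = 1/5 the value is 0 — not a tautology.

neither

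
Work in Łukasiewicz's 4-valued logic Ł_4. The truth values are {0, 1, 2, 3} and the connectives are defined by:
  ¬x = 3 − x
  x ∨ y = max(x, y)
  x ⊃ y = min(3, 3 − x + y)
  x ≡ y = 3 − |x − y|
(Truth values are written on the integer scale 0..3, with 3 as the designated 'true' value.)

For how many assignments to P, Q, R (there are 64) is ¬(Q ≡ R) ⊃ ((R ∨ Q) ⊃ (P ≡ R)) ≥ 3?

value 3: 53 assignments (counts)
value 2: 6 assignments
value 1: 3 assignments
value 0: 2 assignments
So 53 of the 64 assignments meet the threshold.

53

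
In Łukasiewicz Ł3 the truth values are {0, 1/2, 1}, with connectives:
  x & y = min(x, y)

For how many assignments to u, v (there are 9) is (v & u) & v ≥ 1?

u = 0, v = 0 ↦ 0  <
u = 0, v = 1/2 ↦ 0  <
u = 0, v = 1 ↦ 0  <
u = 1/2, v = 0 ↦ 0  <
u = 1/2, v = 1/2 ↦ 1/2  <
u = 1/2, v = 1 ↦ 1/2  <
u = 1, v = 0 ↦ 0  <
u = 1, v = 1/2 ↦ 1/2  <
u = 1, v = 1 ↦ 1  ≥
So 1 of the 9 assignments meets the threshold.

1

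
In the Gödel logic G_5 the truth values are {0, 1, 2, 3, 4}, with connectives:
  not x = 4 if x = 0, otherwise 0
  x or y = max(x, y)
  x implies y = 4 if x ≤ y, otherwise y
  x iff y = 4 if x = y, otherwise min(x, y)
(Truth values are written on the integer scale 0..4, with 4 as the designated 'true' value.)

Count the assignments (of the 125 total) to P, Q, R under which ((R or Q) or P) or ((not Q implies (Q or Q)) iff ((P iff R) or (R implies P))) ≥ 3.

value 4: 94 assignments (counts)
value 3: 18 assignments (counts)
value 2: 9 assignments
value 1: 3 assignments
value 0: 1 assignment
So 112 of the 125 assignments meet the threshold.

112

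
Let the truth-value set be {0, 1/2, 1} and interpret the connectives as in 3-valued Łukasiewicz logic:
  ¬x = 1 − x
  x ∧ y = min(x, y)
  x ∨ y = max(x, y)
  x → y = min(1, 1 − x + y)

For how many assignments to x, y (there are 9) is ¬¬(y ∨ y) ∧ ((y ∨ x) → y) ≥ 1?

3

x = 0, y = 0 ↦ 0  <
x = 0, y = 1/2 ↦ 1/2  <
x = 0, y = 1 ↦ 1  ≥
x = 1/2, y = 0 ↦ 0  <
x = 1/2, y = 1/2 ↦ 1/2  <
x = 1/2, y = 1 ↦ 1  ≥
x = 1, y = 0 ↦ 0  <
x = 1, y = 1/2 ↦ 1/2  <
x = 1, y = 1 ↦ 1  ≥
So 3 of the 9 assignments meet the threshold.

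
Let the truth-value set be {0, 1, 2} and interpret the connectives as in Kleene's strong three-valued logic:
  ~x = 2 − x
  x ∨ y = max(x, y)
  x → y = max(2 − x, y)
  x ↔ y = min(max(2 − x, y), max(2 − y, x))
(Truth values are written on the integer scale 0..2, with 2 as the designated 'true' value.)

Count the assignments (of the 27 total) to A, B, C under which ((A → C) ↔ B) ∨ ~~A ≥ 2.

13

value 2: 13 assignments (counts)
value 1: 11 assignments
value 0: 3 assignments
So 13 of the 27 assignments meet the threshold.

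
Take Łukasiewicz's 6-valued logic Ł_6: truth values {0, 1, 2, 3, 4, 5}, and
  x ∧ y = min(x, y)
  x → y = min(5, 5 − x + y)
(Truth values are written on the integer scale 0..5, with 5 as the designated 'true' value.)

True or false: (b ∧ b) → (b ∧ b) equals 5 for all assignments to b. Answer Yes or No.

b = 0 ↦ 5
b = 1 ↦ 5
b = 2 ↦ 5
b = 3 ↦ 5
b = 4 ↦ 5
b = 5 ↦ 5
Every assignment gives a value ≥ 5.

Yes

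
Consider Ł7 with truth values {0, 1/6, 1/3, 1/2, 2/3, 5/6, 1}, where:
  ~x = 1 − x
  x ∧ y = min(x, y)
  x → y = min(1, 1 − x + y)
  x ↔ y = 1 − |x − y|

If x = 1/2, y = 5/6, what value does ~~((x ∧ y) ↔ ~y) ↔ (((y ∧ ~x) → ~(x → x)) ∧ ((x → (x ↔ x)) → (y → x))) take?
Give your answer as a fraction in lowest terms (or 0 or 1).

x ∧ y = 1/2 ∧ 5/6 = 1/2
~y = ~5/6 = 1/6
(x ∧ y) ↔ ~y = 1/2 ↔ 1/6 = 2/3
~((x ∧ y) ↔ ~y) = ~2/3 = 1/3
~~((x ∧ y) ↔ ~y) = ~1/3 = 2/3
~x = ~1/2 = 1/2
y ∧ ~x = 5/6 ∧ 1/2 = 1/2
x → x = 1/2 → 1/2 = 1
~(x → x) = ~1 = 0
(y ∧ ~x) → ~(x → x) = 1/2 → 0 = 1/2
x ↔ x = 1/2 ↔ 1/2 = 1
x → (x ↔ x) = 1/2 → 1 = 1
y → x = 5/6 → 1/2 = 2/3
(x → (x ↔ x)) → (y → x) = 1 → 2/3 = 2/3
((y ∧ ~x) → ~(x → x)) ∧ ((x → (x ↔ x)) → (y → x)) = 1/2 ∧ 2/3 = 1/2
~~((x ∧ y) ↔ ~y) ↔ (((y ∧ ~x) → ~(x → x)) ∧ ((x → (x ↔ x)) → (y → x))) = 2/3 ↔ 1/2 = 5/6

5/6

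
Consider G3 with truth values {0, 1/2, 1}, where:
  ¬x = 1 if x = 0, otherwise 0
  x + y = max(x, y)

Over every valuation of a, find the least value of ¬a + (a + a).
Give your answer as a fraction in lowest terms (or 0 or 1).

Take a = 1/2:
¬a = ¬1/2 = 0
a + a = 1/2 + 1/2 = 1/2
¬a + (a + a) = 0 + 1/2 = 1/2
No assignment yields a value below 1/2, so this is the minimum.

1/2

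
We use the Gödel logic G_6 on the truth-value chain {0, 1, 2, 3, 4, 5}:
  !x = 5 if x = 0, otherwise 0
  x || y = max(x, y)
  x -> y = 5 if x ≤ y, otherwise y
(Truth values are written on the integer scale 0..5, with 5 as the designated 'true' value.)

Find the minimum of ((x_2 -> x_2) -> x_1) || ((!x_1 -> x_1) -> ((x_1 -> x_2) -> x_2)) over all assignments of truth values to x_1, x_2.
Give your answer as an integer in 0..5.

1

Take x_1 = 1, x_2 = 1:
x_2 -> x_2 = 1 -> 1 = 5
(x_2 -> x_2) -> x_1 = 5 -> 1 = 1
!x_1 = !1 = 0
!x_1 -> x_1 = 0 -> 1 = 5
x_1 -> x_2 = 1 -> 1 = 5
(x_1 -> x_2) -> x_2 = 5 -> 1 = 1
(!x_1 -> x_1) -> ((x_1 -> x_2) -> x_2) = 5 -> 1 = 1
((x_2 -> x_2) -> x_1) || ((!x_1 -> x_1) -> ((x_1 -> x_2) -> x_2)) = 1 || 1 = 1
No assignment yields a value below 1, so this is the minimum.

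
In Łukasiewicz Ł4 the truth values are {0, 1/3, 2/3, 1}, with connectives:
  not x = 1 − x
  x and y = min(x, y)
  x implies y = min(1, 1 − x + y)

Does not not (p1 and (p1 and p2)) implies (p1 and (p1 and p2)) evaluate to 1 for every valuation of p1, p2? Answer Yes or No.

p1 = 0, p2 = 0 ↦ 1
p1 = 0, p2 = 1/3 ↦ 1
p1 = 0, p2 = 2/3 ↦ 1
p1 = 0, p2 = 1 ↦ 1
p1 = 1/3, p2 = 0 ↦ 1
p1 = 1/3, p2 = 1/3 ↦ 1
p1 = 1/3, p2 = 2/3 ↦ 1
p1 = 1/3, p2 = 1 ↦ 1
p1 = 2/3, p2 = 0 ↦ 1
p1 = 2/3, p2 = 1/3 ↦ 1
p1 = 2/3, p2 = 2/3 ↦ 1
p1 = 2/3, p2 = 1 ↦ 1
p1 = 1, p2 = 0 ↦ 1
p1 = 1, p2 = 1/3 ↦ 1
p1 = 1, p2 = 2/3 ↦ 1
p1 = 1, p2 = 1 ↦ 1
Every assignment gives a value ≥ 1.

Yes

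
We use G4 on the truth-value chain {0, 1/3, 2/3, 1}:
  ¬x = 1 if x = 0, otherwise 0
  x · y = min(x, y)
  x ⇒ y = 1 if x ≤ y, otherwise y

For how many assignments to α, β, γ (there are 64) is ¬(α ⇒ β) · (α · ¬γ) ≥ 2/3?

value 1: 1 assignment (counts)
value 2/3: 1 assignment (counts)
value 1/3: 1 assignment
value 0: 61 assignments
So 2 of the 64 assignments meet the threshold.

2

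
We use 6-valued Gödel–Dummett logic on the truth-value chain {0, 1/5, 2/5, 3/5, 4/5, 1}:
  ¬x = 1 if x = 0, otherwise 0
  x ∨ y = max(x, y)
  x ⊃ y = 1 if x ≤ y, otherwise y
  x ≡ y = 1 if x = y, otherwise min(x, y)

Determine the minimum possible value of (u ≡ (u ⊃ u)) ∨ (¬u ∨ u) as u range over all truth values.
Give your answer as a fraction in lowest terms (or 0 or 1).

1/5

Take u = 1/5:
u ⊃ u = 1/5 ⊃ 1/5 = 1
u ≡ (u ⊃ u) = 1/5 ≡ 1 = 1/5
¬u = ¬1/5 = 0
¬u ∨ u = 0 ∨ 1/5 = 1/5
(u ≡ (u ⊃ u)) ∨ (¬u ∨ u) = 1/5 ∨ 1/5 = 1/5
No assignment yields a value below 1/5, so this is the minimum.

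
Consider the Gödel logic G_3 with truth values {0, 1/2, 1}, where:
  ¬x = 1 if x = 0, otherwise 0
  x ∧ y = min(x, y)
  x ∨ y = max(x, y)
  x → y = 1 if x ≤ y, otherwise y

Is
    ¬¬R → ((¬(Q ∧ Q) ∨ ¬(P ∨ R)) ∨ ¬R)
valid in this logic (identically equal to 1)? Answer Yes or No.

Counterexample: take P = 0, Q = 1/2, R = 1/2.
¬R = ¬1/2 = 0
¬¬R = ¬0 = 1
Q ∧ Q = 1/2 ∧ 1/2 = 1/2
¬(Q ∧ Q) = ¬1/2 = 0
P ∨ R = 0 ∨ 1/2 = 1/2
¬(P ∨ R) = ¬1/2 = 0
¬(Q ∧ Q) ∨ ¬(P ∨ R) = 0 ∨ 0 = 0
¬R = ¬1/2 = 0
(¬(Q ∧ Q) ∨ ¬(P ∨ R)) ∨ ¬R = 0 ∨ 0 = 0
¬¬R → ((¬(Q ∧ Q) ∨ ¬(P ∨ R)) ∨ ¬R) = 1 → 0 = 0
This gives 0 ≠ 1.

No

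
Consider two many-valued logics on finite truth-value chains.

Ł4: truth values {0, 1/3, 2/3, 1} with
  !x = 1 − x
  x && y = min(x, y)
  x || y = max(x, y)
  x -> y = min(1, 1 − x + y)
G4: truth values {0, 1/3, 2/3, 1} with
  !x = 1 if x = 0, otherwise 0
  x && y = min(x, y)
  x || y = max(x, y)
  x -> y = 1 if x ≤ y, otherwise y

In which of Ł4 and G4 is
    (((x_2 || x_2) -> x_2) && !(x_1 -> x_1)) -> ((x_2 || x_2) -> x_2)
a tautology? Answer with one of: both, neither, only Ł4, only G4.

both

In Ł4: every assignment gives 1 — tautology.
In G4: every assignment gives 1 — tautology.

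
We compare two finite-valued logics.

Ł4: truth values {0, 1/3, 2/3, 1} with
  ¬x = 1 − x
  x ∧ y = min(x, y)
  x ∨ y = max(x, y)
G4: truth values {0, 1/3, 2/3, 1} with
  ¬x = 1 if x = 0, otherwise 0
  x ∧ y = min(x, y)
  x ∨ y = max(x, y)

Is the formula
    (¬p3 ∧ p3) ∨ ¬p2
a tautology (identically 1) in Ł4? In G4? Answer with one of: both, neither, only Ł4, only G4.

neither

In Ł4: at p2 = 1/3, p3 = 0 the value is 2/3 — not a tautology.
In G4: at p2 = 1/3, p3 = 0 the value is 0 — not a tautology.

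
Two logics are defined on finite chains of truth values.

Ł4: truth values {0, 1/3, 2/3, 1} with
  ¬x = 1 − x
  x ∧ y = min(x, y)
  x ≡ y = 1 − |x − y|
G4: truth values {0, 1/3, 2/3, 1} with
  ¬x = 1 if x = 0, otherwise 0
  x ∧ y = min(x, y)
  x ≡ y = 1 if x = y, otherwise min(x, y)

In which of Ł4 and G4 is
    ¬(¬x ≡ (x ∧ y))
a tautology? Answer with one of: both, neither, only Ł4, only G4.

neither

In Ł4: at x = 1/3, y = 0 the value is 2/3 — not a tautology.
In G4: at x = 1/3, y = 0 the value is 0 — not a tautology.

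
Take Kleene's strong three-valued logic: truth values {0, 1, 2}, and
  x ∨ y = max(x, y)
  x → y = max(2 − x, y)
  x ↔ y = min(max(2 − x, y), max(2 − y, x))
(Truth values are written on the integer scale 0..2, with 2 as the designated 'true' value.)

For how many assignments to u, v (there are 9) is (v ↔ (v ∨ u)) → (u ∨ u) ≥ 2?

3

u = 0, v = 0 ↦ 0  <
u = 0, v = 1 ↦ 1  <
u = 0, v = 2 ↦ 0  <
u = 1, v = 0 ↦ 1  <
u = 1, v = 1 ↦ 1  <
u = 1, v = 2 ↦ 1  <
u = 2, v = 0 ↦ 2  ≥
u = 2, v = 1 ↦ 2  ≥
u = 2, v = 2 ↦ 2  ≥
So 3 of the 9 assignments meet the threshold.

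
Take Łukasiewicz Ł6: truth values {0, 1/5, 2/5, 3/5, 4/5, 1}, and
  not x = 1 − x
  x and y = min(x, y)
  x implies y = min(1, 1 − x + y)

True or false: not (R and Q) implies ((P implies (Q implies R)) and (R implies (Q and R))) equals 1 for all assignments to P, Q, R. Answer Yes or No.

Counterexample: take P = 0, Q = 0, R = 1/5.
R and Q = 1/5 and 0 = 0
not (R and Q) = not 0 = 1
Q implies R = 0 implies 1/5 = 1
P implies (Q implies R) = 0 implies 1 = 1
Q and R = 0 and 1/5 = 0
R implies (Q and R) = 1/5 implies 0 = 4/5
(P implies (Q implies R)) and (R implies (Q and R)) = 1 and 4/5 = 4/5
not (R and Q) implies ((P implies (Q implies R)) and (R implies (Q and R))) = 1 implies 4/5 = 4/5
This gives 4/5 ≠ 1.

No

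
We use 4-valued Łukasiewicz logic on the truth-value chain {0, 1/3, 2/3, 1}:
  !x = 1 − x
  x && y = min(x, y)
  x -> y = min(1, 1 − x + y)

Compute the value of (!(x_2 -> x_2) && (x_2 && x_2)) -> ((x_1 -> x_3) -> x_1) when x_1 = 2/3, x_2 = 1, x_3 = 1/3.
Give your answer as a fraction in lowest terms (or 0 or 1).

x_2 -> x_2 = 1 -> 1 = 1
!(x_2 -> x_2) = !1 = 0
x_2 && x_2 = 1 && 1 = 1
!(x_2 -> x_2) && (x_2 && x_2) = 0 && 1 = 0
x_1 -> x_3 = 2/3 -> 1/3 = 2/3
(x_1 -> x_3) -> x_1 = 2/3 -> 2/3 = 1
(!(x_2 -> x_2) && (x_2 && x_2)) -> ((x_1 -> x_3) -> x_1) = 0 -> 1 = 1

1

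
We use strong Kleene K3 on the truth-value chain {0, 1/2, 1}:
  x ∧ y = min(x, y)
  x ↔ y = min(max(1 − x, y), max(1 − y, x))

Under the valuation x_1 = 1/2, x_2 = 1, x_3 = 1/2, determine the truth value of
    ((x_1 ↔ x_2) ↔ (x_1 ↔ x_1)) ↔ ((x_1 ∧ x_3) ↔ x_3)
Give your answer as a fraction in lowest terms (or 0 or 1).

1/2

x_1 ↔ x_2 = 1/2 ↔ 1 = 1/2
x_1 ↔ x_1 = 1/2 ↔ 1/2 = 1/2
(x_1 ↔ x_2) ↔ (x_1 ↔ x_1) = 1/2 ↔ 1/2 = 1/2
x_1 ∧ x_3 = 1/2 ∧ 1/2 = 1/2
(x_1 ∧ x_3) ↔ x_3 = 1/2 ↔ 1/2 = 1/2
((x_1 ↔ x_2) ↔ (x_1 ↔ x_1)) ↔ ((x_1 ∧ x_3) ↔ x_3) = 1/2 ↔ 1/2 = 1/2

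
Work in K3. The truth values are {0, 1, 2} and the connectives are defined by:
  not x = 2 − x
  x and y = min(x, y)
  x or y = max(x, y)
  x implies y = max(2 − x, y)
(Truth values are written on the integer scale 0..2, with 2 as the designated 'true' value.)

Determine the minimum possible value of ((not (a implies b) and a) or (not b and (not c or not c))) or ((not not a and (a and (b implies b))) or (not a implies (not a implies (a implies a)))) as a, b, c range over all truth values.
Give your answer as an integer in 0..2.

Take a = 1, b = 0, c = 1:
a implies b = 1 implies 0 = 1
not (a implies b) = not 1 = 1
not (a implies b) and a = 1 and 1 = 1
not b = not 0 = 2
not c = not 1 = 1
not c = not 1 = 1
not c or not c = 1 or 1 = 1
not b and (not c or not c) = 2 and 1 = 1
(not (a implies b) and a) or (not b and (not c or not c)) = 1 or 1 = 1
not a = not 1 = 1
not not a = not 1 = 1
b implies b = 0 implies 0 = 2
a and (b implies b) = 1 and 2 = 1
not not a and (a and (b implies b)) = 1 and 1 = 1
not a = not 1 = 1
not a = not 1 = 1
a implies a = 1 implies 1 = 1
not a implies (a implies a) = 1 implies 1 = 1
not a implies (not a implies (a implies a)) = 1 implies 1 = 1
(not not a and (a and (b implies b))) or (not a implies (not a implies (a implies a))) = 1 or 1 = 1
((not (a implies b) and a) or (not b and (not c or not c))) or ((not not a and (a and (b implies b))) or (not a implies (not a implies (a implies a)))) = 1 or 1 = 1
No assignment yields a value below 1, so this is the minimum.

1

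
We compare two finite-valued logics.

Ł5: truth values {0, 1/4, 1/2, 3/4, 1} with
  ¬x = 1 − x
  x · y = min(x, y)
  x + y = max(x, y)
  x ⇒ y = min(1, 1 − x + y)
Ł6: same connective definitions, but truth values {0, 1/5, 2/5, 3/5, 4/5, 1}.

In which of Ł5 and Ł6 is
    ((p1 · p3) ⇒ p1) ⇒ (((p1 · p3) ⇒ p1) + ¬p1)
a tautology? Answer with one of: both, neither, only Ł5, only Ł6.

In Ł5: every assignment gives 1 — tautology.
In Ł6: every assignment gives 1 — tautology.

both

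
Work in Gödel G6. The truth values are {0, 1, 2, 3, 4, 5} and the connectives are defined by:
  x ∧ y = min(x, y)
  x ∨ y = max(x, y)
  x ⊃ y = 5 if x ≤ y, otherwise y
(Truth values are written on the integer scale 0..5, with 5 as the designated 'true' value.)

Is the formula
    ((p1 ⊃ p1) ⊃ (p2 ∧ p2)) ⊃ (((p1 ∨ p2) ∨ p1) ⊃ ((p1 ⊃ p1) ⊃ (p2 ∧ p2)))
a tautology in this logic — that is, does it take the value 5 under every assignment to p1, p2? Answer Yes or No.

Yes

At p1 = 2, p2 = 1, for instance:
p1 ⊃ p1 = 2 ⊃ 2 = 5
p2 ∧ p2 = 1 ∧ 1 = 1
(p1 ⊃ p1) ⊃ (p2 ∧ p2) = 5 ⊃ 1 = 1
p1 ∨ p2 = 2 ∨ 1 = 2
(p1 ∨ p2) ∨ p1 = 2 ∨ 2 = 2
((p1 ∨ p2) ∨ p1) ⊃ ((p1 ⊃ p1) ⊃ (p2 ∧ p2)) = 2 ⊃ 1 = 1
((p1 ⊃ p1) ⊃ (p2 ∧ p2)) ⊃ (((p1 ∨ p2) ∨ p1) ⊃ ((p1 ⊃ p1) ⊃ (p2 ∧ p2))) = 1 ⊃ 1 = 5
and checking the remaining 35 assignments likewise gives ≥ 5 in every case.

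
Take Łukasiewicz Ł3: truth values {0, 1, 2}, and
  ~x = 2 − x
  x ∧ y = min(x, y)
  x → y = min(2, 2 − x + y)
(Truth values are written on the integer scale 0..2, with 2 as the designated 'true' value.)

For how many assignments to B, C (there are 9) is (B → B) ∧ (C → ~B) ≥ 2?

6

B = 0, C = 0 ↦ 2  ≥
B = 0, C = 1 ↦ 2  ≥
B = 0, C = 2 ↦ 2  ≥
B = 1, C = 0 ↦ 2  ≥
B = 1, C = 1 ↦ 2  ≥
B = 1, C = 2 ↦ 1  <
B = 2, C = 0 ↦ 2  ≥
B = 2, C = 1 ↦ 1  <
B = 2, C = 2 ↦ 0  <
So 6 of the 9 assignments meet the threshold.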